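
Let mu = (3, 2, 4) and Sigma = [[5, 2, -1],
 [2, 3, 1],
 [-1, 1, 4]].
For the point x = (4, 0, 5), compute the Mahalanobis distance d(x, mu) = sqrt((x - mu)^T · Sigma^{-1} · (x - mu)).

Step 1 — centre the observation: (x - mu) = (1, -2, 1).

Step 2 — invert Sigma (cofactor / det for 3×3, or solve directly):
  Sigma^{-1} = [[0.3438, -0.2812, 0.1562],
 [-0.2812, 0.5937, -0.2187],
 [0.1562, -0.2188, 0.3438]].

Step 3 — form the quadratic (x - mu)^T · Sigma^{-1} · (x - mu):
  Sigma^{-1} · (x - mu) = (1.0625, -1.6875, 0.9375).
  (x - mu)^T · [Sigma^{-1} · (x - mu)] = (1)·(1.0625) + (-2)·(-1.6875) + (1)·(0.9375) = 5.375.

Step 4 — take square root: d = √(5.375) ≈ 2.3184.

d(x, mu) = √(5.375) ≈ 2.3184


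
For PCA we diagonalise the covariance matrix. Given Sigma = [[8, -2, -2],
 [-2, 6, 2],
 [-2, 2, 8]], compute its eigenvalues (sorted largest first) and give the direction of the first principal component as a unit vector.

Step 1 — characteristic polynomial p(λ) = det(λI - Sigma) = λ³ - tr·λ² + c_1·λ - det, where tr = trace, c_1 = sum of the principal 2×2 minors, det = det(Sigma):
  tr = 8 + 6 + 8 = 22,
  c_1 = (8·6 - (-2)²) + (8·8 - (-2)²) + (6·8 - (2)²) = 44 + 60 + 44 = 148,
  det = 8·(6·8 - (2)²) - (-2)·((-2)·8 - (2)·(-2)) + (-2)·((-2)·(2) - 6·(-2)) = 8·(44) - (-2)·(-12) + (-2)·(8) = 312.
  So p(λ) = λ³ - 22λ² + 148λ - 312.
Step 2 — look for an integer root (rational root theorem: any rational root is an integer divisor of 312). Testing λ = 6:
  p(6) = 216 - 792 + 888 - 312 = 0  ✓
  Dividing out (λ - 6): p(λ) = (λ - 6)(λ² - 16λ + 52).
Step 3 — remaining eigenvalues from the quadratic λ² - 16λ + 52 = 0:
  Δ = 16² - 4·52 = 256 - 208 = 48,  λ = (16 ± √48)/2 = (16 ± 6.9282)/2 ≈ 11.4641 or 4.5359.
  Sorted: λ_1 = 11.4641,  λ_2 = 6,  λ_3 = 4.5359  (check: sum = 22 = tr ✓).

Step 4 — unit eigenvector for λ_1 ≈ 11.4641: v spans the null space of (Sigma - λ_1 I), whose rows are
  r_1 = (-3.4641, -2, -2),  r_2 = (-2, -5.4641, 2),  r_3 = (-2, 2, -3.4641).
  v is orthogonal to every row, so take v ∝ r_1 × r_2 = ((-2)·(2) - (-2)·(-5.4641), (-2)·(-2) - (-3.4641)·(2), (-3.4641)·(-5.4641) - (-2)·(-2)) ≈ (-14.9282, 10.9282, 14.9282).
  Rescale (multiply by -1 so the first nonzero entry is positive): u = (14.9282, -10.9282, -14.9282).
  ||u|| = √((14.9282)² + (-10.9282)² + (-14.9282)²) = √(565.1281) ≈ 23.7724,  v_1 = u/||u|| ≈ (0.628, -0.4597, -0.628) (||v_1|| = 1).

λ_1 = 11.4641,  λ_2 = 6,  λ_3 = 4.5359;  v_1 ≈ (0.628, -0.4597, -0.628)


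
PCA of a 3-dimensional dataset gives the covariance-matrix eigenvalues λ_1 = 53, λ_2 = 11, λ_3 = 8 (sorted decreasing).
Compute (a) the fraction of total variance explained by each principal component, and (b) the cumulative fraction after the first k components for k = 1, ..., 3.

Step 1 — total variance = trace(Sigma) = Σ λ_i = 53 + 11 + 8 = 72.

Step 2 — fraction explained by component i = λ_i / Σ λ:
  PC1: 53/72 = 0.7361
  PC2: 11/72 = 0.1528
  PC3: 8/72 = 0.1111

Step 3 — cumulative fraction after k components = (λ_1 + ... + λ_k) / Σ λ:
  k = 1: 53/72 = 0.7361
  k = 2: (53 + 11)/72 = 64/72 = 0.8889
  k = 3: (53 + 11 + 8)/72 = 72/72 = 1

Summary (fraction, with percent):

explained: PC1 0.7361 (73.61%), PC2 0.1528 (15.28%), PC3 0.1111 (11.11%);  cumulative: 0.7361, 0.8889, 1


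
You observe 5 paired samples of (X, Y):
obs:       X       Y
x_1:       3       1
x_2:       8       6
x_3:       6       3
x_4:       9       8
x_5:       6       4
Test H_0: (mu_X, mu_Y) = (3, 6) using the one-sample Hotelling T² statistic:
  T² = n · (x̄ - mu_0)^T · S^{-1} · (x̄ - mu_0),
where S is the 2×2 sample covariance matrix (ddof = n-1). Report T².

Step 1 — sample mean vector:
  mean(X) = (3 + 8 + 6 + 9 + 6) / 5 = 32/5 = 6.4
  mean(Y) = (1 + 6 + 3 + 8 + 4) / 5 = 22/5 = 4.4
  x̄ = (6.4, 4.4),  deviation x̄ - mu_0 = (6.4, 4.4) - (3, 6) = (3.4, -1.6).

Step 2 — sample covariance matrix, S[i,j] = (1/(n-1)) · Σ_k (x_{k,i} - mean_i) · (x_{k,j} - mean_j), divisor n-1 = 4:
  S[X,X] = ((-3.4)·(-3.4) + (1.6)·(1.6) + (-0.4)·(-0.4) + (2.6)·(2.6) + (-0.4)·(-0.4)) / 4 = 21.2/4 = 5.3
  S[X,Y] = ((-3.4)·(-3.4) + (1.6)·(1.6) + (-0.4)·(-1.4) + (2.6)·(3.6) + (-0.4)·(-0.4)) / 4 = 24.2/4 = 6.05
  S[Y,Y] = ((-3.4)·(-3.4) + (1.6)·(1.6) + (-1.4)·(-1.4) + (3.6)·(3.6) + (-0.4)·(-0.4)) / 4 = 29.2/4 = 7.3
  S = [[5.3, 6.05],
 [6.05, 7.3]].

Step 3 — invert S. det(S) = 5.3·7.3 - (6.05)² = 2.0875.
  S^{-1} = (1/det) · [[d, -b], [-b, a]] = [[3.497, -2.8982],
 [-2.8982, 2.5389]].

Step 4 — quadratic form (x̄ - mu_0)^T · S^{-1} · (x̄ - mu_0):
  S^{-1} · (x̄ - mu_0) = (16.5269, -13.9162),
  (x̄ - mu_0)^T · [...] = (3.4)·(16.5269) + (-1.6)·(-13.9162) = 78.4575.

Step 5 — scale by n: T² = 5 · 78.4575 = 392.2874.

T² ≈ 392.2874


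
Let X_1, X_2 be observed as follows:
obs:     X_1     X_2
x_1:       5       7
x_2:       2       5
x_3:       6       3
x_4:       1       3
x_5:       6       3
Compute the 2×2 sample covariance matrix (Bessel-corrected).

Step 1 — column means:
  mean(X_1) = (5 + 2 + 6 + 1 + 6) / 5 = 20/5 = 4
  mean(X_2) = (7 + 5 + 3 + 3 + 3) / 5 = 21/5 = 4.2

Step 2 — sample covariance S[i,j] = (1/(n-1)) · Σ_k (x_{k,i} - mean_i) · (x_{k,j} - mean_j), with n-1 = 4.
  S[X_1,X_1] = ((1)·(1) + (-2)·(-2) + (2)·(2) + (-3)·(-3) + (2)·(2)) / 4 = 22/4 = 5.5
  S[X_1,X_2] = ((1)·(2.8) + (-2)·(0.8) + (2)·(-1.2) + (-3)·(-1.2) + (2)·(-1.2)) / 4 = 0/4 = 0
  S[X_2,X_2] = ((2.8)·(2.8) + (0.8)·(0.8) + (-1.2)·(-1.2) + (-1.2)·(-1.2) + (-1.2)·(-1.2)) / 4 = 12.8/4 = 3.2

S is symmetric (S[j,i] = S[i,j]). Assembling:

S = [[5.5, 0],
 [0, 3.2]]


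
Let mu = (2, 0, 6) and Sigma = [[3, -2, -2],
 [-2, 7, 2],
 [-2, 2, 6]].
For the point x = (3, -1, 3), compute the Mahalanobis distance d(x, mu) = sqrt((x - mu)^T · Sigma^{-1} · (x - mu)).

Step 1 — centre the observation: (x - mu) = (1, -1, -3).

Step 2 — invert Sigma (cofactor / det for 3×3, or solve directly):
  Sigma^{-1} = [[0.4872, 0.1026, 0.1282],
 [0.1026, 0.1795, -0.0256],
 [0.1282, -0.0256, 0.2179]].

Step 3 — form the quadratic (x - mu)^T · Sigma^{-1} · (x - mu):
  Sigma^{-1} · (x - mu) = (0, 0, -0.5).
  (x - mu)^T · [Sigma^{-1} · (x - mu)] = (1)·(0) + (-1)·(0) + (-3)·(-0.5) = 1.5.

Step 4 — take square root: d = √(1.5) ≈ 1.2247.

d(x, mu) = √(1.5) ≈ 1.2247


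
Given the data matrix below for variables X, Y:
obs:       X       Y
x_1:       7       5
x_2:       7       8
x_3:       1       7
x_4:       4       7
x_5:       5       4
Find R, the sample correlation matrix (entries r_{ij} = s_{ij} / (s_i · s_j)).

Step 1 — column means:
  mean(X) = (7 + 7 + 1 + 4 + 5) / 5 = 24/5 = 4.8
  mean(Y) = (5 + 8 + 7 + 7 + 4) / 5 = 31/5 = 6.2

Step 2 — sample variances and covariances s[i,j] = (1/(n-1)) · Σ_k (x_{k,i} - mean_i) · (x_{k,j} - mean_j), with n-1 = 4:
  s[X,X] = ((2.2)·(2.2) + (2.2)·(2.2) + (-3.8)·(-3.8) + (-0.8)·(-0.8) + (0.2)·(0.2)) / 4 = 24.8/4 = 6.2
  s[X,Y] = ((2.2)·(-1.2) + (2.2)·(1.8) + (-3.8)·(0.8) + (-0.8)·(0.8) + (0.2)·(-2.2)) / 4 = -2.8/4 = -0.7
  s[Y,Y] = ((-1.2)·(-1.2) + (1.8)·(1.8) + (0.8)·(0.8) + (0.8)·(0.8) + (-2.2)·(-2.2)) / 4 = 10.8/4 = 2.7
  Sample standard deviations s_i = √(s[i,i]):
  s(X) = √(6.2) = 2.49
  s(Y) = √(2.7) = 1.6432

Step 3 — r_{ij} = s_{ij} / (s_i · s_j):
  r[X,X] = 1 (diagonal).
  r[X,Y] = -0.7 / (2.49 · 1.6432) = -0.7 / 4.0915 = -0.1711
  r[Y,Y] = 1 (diagonal).

R is symmetric with unit diagonal. Assembling:

R = [[1, -0.1711],
 [-0.1711, 1]]


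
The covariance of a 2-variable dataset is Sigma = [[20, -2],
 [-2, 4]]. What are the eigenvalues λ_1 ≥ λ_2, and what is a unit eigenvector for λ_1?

Step 1 — characteristic polynomial of 2×2 Sigma:
  det(Sigma - λI) = λ² - trace · λ + det = 0.
  trace = 20 + 4 = 24, det = 20·4 - (-2)² = 76.
Step 2 — discriminant:
  Δ = trace² - 4·det = 576 - 304 = 272.
Step 3 — eigenvalues:
  λ = (trace ± √Δ)/2 = (24 ± 16.4924)/2,
  λ_1 = 20.2462,  λ_2 = 3.7538.

Step 4 — unit eigenvector for λ_1: solve (Sigma - λ_1 I)v = 0. First row:
  (20 - 20.2462)·v_x + (-2)·v_y = 0, i.e. (-0.2462)·v_x + (-2)·v_y = 0,
  so v ∝ (b, λ_1 - a) = (-2, 0.2462); multiply by -1 so the first entry is positive: u = (2, -0.2462).
  ||u|| = √((2)² + (-0.2462)²) = √(4.0606) ≈ 2.0151,
  v_1 = u/||u|| ≈ (0.9925, -0.1222) (||v_1|| = 1).

λ_1 = 20.2462,  λ_2 = 3.7538;  v_1 ≈ (0.9925, -0.1222)


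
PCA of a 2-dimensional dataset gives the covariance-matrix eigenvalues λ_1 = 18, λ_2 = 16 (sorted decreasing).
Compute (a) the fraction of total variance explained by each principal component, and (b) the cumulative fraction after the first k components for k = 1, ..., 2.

Step 1 — total variance = trace(Sigma) = Σ λ_i = 18 + 16 = 34.

Step 2 — fraction explained by component i = λ_i / Σ λ:
  PC1: 18/34 = 0.5294
  PC2: 16/34 = 0.4706

Step 3 — cumulative fraction after k components = (λ_1 + ... + λ_k) / Σ λ:
  k = 1: 18/34 = 0.5294
  k = 2: (18 + 16)/34 = 34/34 = 1

Summary (fraction, with percent):

explained: PC1 0.5294 (52.94%), PC2 0.4706 (47.06%);  cumulative: 0.5294, 1


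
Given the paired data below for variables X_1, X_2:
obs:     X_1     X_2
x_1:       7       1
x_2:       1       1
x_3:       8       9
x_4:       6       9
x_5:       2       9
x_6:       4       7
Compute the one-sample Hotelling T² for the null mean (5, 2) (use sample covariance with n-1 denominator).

Step 1 — sample mean vector:
  mean(X_1) = (7 + 1 + 8 + 6 + 2 + 4) / 6 = 28/6 = 4.6667
  mean(X_2) = (1 + 1 + 9 + 9 + 9 + 7) / 6 = 36/6 = 6
  x̄ = (4.6667, 6),  deviation x̄ - mu_0 = (4.6667, 6) - (5, 2) = (-0.3333, 4).

Step 2 — sample covariance matrix, S[i,j] = (1/(n-1)) · Σ_k (x_{k,i} - mean_i) · (x_{k,j} - mean_j), divisor n-1 = 5:
  S[X_1,X_1] = ((2.3333)·(2.3333) + (-3.6667)·(-3.6667) + (3.3333)·(3.3333) + (1.3333)·(1.3333) + (-2.6667)·(-2.6667) + (-0.6667)·(-0.6667)) / 5 = 39.3333/5 = 7.8667
  S[X_1,X_2] = ((2.3333)·(-5) + (-3.6667)·(-5) + (3.3333)·(3) + (1.3333)·(3) + (-2.6667)·(3) + (-0.6667)·(1)) / 5 = 12/5 = 2.4
  S[X_2,X_2] = ((-5)·(-5) + (-5)·(-5) + (3)·(3) + (3)·(3) + (3)·(3) + (1)·(1)) / 5 = 78/5 = 15.6
  S = [[7.8667, 2.4],
 [2.4, 15.6]].

Step 3 — invert S. det(S) = 7.8667·15.6 - (2.4)² = 116.96.
  S^{-1} = (1/det) · [[d, -b], [-b, a]] = [[0.1334, -0.0205],
 [-0.0205, 0.0673]].

Step 4 — quadratic form (x̄ - mu_0)^T · S^{-1} · (x̄ - mu_0):
  S^{-1} · (x̄ - mu_0) = (-0.1265, 0.2759),
  (x̄ - mu_0)^T · [...] = (-0.3333)·(-0.1265) + (4)·(0.2759) = 1.1457.

Step 5 — scale by n: T² = 6 · 1.1457 = 6.8741.

T² ≈ 6.8741


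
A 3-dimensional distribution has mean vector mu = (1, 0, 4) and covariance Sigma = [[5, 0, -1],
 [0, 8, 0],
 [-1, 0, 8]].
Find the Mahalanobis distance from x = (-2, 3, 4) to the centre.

Step 1 — centre the observation: (x - mu) = (-3, 3, 0).

Step 2 — invert Sigma (cofactor / det for 3×3, or solve directly):
  Sigma^{-1} = [[0.2051, 0, 0.0256],
 [0, 0.125, 0],
 [0.0256, 0, 0.1282]].

Step 3 — form the quadratic (x - mu)^T · Sigma^{-1} · (x - mu):
  Sigma^{-1} · (x - mu) = (-0.6154, 0.375, -0.0769).
  (x - mu)^T · [Sigma^{-1} · (x - mu)] = (-3)·(-0.6154) + (3)·(0.375) + (0)·(-0.0769) = 2.9712.

Step 4 — take square root: d = √(2.9712) ≈ 1.7237.

d(x, mu) = √(2.9712) ≈ 1.7237


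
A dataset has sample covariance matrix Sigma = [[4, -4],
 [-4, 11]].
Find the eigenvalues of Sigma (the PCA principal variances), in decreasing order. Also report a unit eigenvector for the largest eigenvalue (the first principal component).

Step 1 — characteristic polynomial of 2×2 Sigma:
  det(Sigma - λI) = λ² - trace · λ + det = 0.
  trace = 4 + 11 = 15, det = 4·11 - (-4)² = 28.
Step 2 — discriminant:
  Δ = trace² - 4·det = 225 - 112 = 113.
Step 3 — eigenvalues:
  λ = (trace ± √Δ)/2 = (15 ± 10.6301)/2,
  λ_1 = 12.8151,  λ_2 = 2.1849.

Step 4 — unit eigenvector for λ_1: solve (Sigma - λ_1 I)v = 0. First row:
  (4 - 12.8151)·v_x + (-4)·v_y = 0, i.e. (-8.8151)·v_x + (-4)·v_y = 0,
  so v ∝ (b, λ_1 - a) = (-4, 8.8151); multiply by -1 so the first entry is positive: u = (4, -8.8151).
  ||u|| = √((4)² + (-8.8151)²) = √(93.7055) ≈ 9.6802,
  v_1 = u/||u|| ≈ (0.4132, -0.9106) (||v_1|| = 1).

λ_1 = 12.8151,  λ_2 = 2.1849;  v_1 ≈ (0.4132, -0.9106)


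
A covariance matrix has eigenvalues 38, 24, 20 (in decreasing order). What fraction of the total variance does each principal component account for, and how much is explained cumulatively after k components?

Step 1 — total variance = trace(Sigma) = Σ λ_i = 38 + 24 + 20 = 82.

Step 2 — fraction explained by component i = λ_i / Σ λ:
  PC1: 38/82 = 0.4634
  PC2: 24/82 = 0.2927
  PC3: 20/82 = 0.2439

Step 3 — cumulative fraction after k components = (λ_1 + ... + λ_k) / Σ λ:
  k = 1: 38/82 = 0.4634
  k = 2: (38 + 24)/82 = 62/82 = 0.7561
  k = 3: (38 + 24 + 20)/82 = 82/82 = 1

Summary (fraction, with percent):

explained: PC1 0.4634 (46.34%), PC2 0.2927 (29.27%), PC3 0.2439 (24.39%);  cumulative: 0.4634, 0.7561, 1


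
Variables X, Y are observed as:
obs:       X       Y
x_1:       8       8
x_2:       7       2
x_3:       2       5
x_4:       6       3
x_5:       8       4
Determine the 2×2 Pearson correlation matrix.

Step 1 — column means:
  mean(X) = (8 + 7 + 2 + 6 + 8) / 5 = 31/5 = 6.2
  mean(Y) = (8 + 2 + 5 + 3 + 4) / 5 = 22/5 = 4.4

Step 2 — sample variances and covariances s[i,j] = (1/(n-1)) · Σ_k (x_{k,i} - mean_i) · (x_{k,j} - mean_j), with n-1 = 4:
  s[X,X] = ((1.8)·(1.8) + (0.8)·(0.8) + (-4.2)·(-4.2) + (-0.2)·(-0.2) + (1.8)·(1.8)) / 4 = 24.8/4 = 6.2
  s[X,Y] = ((1.8)·(3.6) + (0.8)·(-2.4) + (-4.2)·(0.6) + (-0.2)·(-1.4) + (1.8)·(-0.4)) / 4 = 1.6/4 = 0.4
  s[Y,Y] = ((3.6)·(3.6) + (-2.4)·(-2.4) + (0.6)·(0.6) + (-1.4)·(-1.4) + (-0.4)·(-0.4)) / 4 = 21.2/4 = 5.3
  Sample standard deviations s_i = √(s[i,i]):
  s(X) = √(6.2) = 2.49
  s(Y) = √(5.3) = 2.3022

Step 3 — r_{ij} = s_{ij} / (s_i · s_j):
  r[X,X] = 1 (diagonal).
  r[X,Y] = 0.4 / (2.49 · 2.3022) = 0.4 / 5.7324 = 0.0698
  r[Y,Y] = 1 (diagonal).

R is symmetric with unit diagonal. Assembling:

R = [[1, 0.0698],
 [0.0698, 1]]


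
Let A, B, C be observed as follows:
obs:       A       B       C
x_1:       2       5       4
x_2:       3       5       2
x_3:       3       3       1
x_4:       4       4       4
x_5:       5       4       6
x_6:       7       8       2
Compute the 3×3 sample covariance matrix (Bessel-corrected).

Step 1 — column means:
  mean(A) = (2 + 3 + 3 + 4 + 5 + 7) / 6 = 24/6 = 4
  mean(B) = (5 + 5 + 3 + 4 + 4 + 8) / 6 = 29/6 = 4.8333
  mean(C) = (4 + 2 + 1 + 4 + 6 + 2) / 6 = 19/6 = 3.1667

Step 2 — sample covariance S[i,j] = (1/(n-1)) · Σ_k (x_{k,i} - mean_i) · (x_{k,j} - mean_j), with n-1 = 5.
  S[A,A] = ((-2)·(-2) + (-1)·(-1) + (-1)·(-1) + (0)·(0) + (1)·(1) + (3)·(3)) / 5 = 16/5 = 3.2
  S[A,B] = ((-2)·(0.1667) + (-1)·(0.1667) + (-1)·(-1.8333) + (0)·(-0.8333) + (1)·(-0.8333) + (3)·(3.1667)) / 5 = 10/5 = 2
  S[A,C] = ((-2)·(0.8333) + (-1)·(-1.1667) + (-1)·(-2.1667) + (0)·(0.8333) + (1)·(2.8333) + (3)·(-1.1667)) / 5 = 1/5 = 0.2
  S[B,B] = ((0.1667)·(0.1667) + (0.1667)·(0.1667) + (-1.8333)·(-1.8333) + (-0.8333)·(-0.8333) + (-0.8333)·(-0.8333) + (3.1667)·(3.1667)) / 5 = 14.8333/5 = 2.9667
  S[B,C] = ((0.1667)·(0.8333) + (0.1667)·(-1.1667) + (-1.8333)·(-2.1667) + (-0.8333)·(0.8333) + (-0.8333)·(2.8333) + (3.1667)·(-1.1667)) / 5 = -2.8333/5 = -0.5667
  S[C,C] = ((0.8333)·(0.8333) + (-1.1667)·(-1.1667) + (-2.1667)·(-2.1667) + (0.8333)·(0.8333) + (2.8333)·(2.8333) + (-1.1667)·(-1.1667)) / 5 = 16.8333/5 = 3.3667

S is symmetric (S[j,i] = S[i,j]). Assembling:

S = [[3.2, 2, 0.2],
 [2, 2.9667, -0.5667],
 [0.2, -0.5667, 3.3667]]


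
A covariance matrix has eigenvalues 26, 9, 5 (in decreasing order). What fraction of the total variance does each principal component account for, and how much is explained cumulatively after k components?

Step 1 — total variance = trace(Sigma) = Σ λ_i = 26 + 9 + 5 = 40.

Step 2 — fraction explained by component i = λ_i / Σ λ:
  PC1: 26/40 = 0.65
  PC2: 9/40 = 0.225
  PC3: 5/40 = 0.125

Step 3 — cumulative fraction after k components = (λ_1 + ... + λ_k) / Σ λ:
  k = 1: 26/40 = 0.65
  k = 2: (26 + 9)/40 = 35/40 = 0.875
  k = 3: (26 + 9 + 5)/40 = 40/40 = 1

Summary (fraction, with percent):

explained: PC1 0.65 (65%), PC2 0.225 (22.5%), PC3 0.125 (12.5%);  cumulative: 0.65, 0.875, 1


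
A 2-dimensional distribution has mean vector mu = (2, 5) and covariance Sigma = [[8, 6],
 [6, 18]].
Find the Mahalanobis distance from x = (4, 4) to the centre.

Step 1 — centre the observation: (x - mu) = (2, -1).

Step 2 — invert Sigma. det(Sigma) = 8·18 - (6)² = 108.
  Sigma^{-1} = (1/det) · [[d, -b], [-b, a]] = [[0.1667, -0.0556],
 [-0.0556, 0.0741]].

Step 3 — form the quadratic (x - mu)^T · Sigma^{-1} · (x - mu):
  Sigma^{-1} · (x - mu) = (0.3889, -0.1852).
  (x - mu)^T · [Sigma^{-1} · (x - mu)] = (2)·(0.3889) + (-1)·(-0.1852) = 0.963.

Step 4 — take square root: d = √(0.963) ≈ 0.9813.

d(x, mu) = √(0.963) ≈ 0.9813


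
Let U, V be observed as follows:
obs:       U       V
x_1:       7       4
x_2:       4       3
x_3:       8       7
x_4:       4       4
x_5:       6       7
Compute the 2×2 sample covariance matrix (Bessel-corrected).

Step 1 — column means:
  mean(U) = (7 + 4 + 8 + 4 + 6) / 5 = 29/5 = 5.8
  mean(V) = (4 + 3 + 7 + 4 + 7) / 5 = 25/5 = 5

Step 2 — sample covariance S[i,j] = (1/(n-1)) · Σ_k (x_{k,i} - mean_i) · (x_{k,j} - mean_j), with n-1 = 4.
  S[U,U] = ((1.2)·(1.2) + (-1.8)·(-1.8) + (2.2)·(2.2) + (-1.8)·(-1.8) + (0.2)·(0.2)) / 4 = 12.8/4 = 3.2
  S[U,V] = ((1.2)·(-1) + (-1.8)·(-2) + (2.2)·(2) + (-1.8)·(-1) + (0.2)·(2)) / 4 = 9/4 = 2.25
  S[V,V] = ((-1)·(-1) + (-2)·(-2) + (2)·(2) + (-1)·(-1) + (2)·(2)) / 4 = 14/4 = 3.5

S is symmetric (S[j,i] = S[i,j]). Assembling:

S = [[3.2, 2.25],
 [2.25, 3.5]]


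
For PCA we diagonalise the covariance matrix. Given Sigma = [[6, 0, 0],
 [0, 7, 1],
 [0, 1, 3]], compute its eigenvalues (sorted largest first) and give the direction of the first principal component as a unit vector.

Step 1 — characteristic polynomial p(λ) = det(λI - Sigma) = λ³ - tr·λ² + c_1·λ - det, where tr = trace, c_1 = sum of the principal 2×2 minors, det = det(Sigma):
  tr = 6 + 7 + 3 = 16,
  c_1 = (6·7 - (0)²) + (6·3 - (0)²) + (7·3 - (1)²) = 42 + 18 + 20 = 80,
  det = 6·(7·3 - (1)²) - (0)·((0)·3 - (1)·(0)) + (0)·((0)·(1) - 7·(0)) = 6·(20) - (0)·(0) + (0)·(0) = 120.
  So p(λ) = λ³ - 16λ² + 80λ - 120.
Step 2 — look for an integer root (rational root theorem: any rational root is an integer divisor of 120). Testing λ = 6:
  p(6) = 216 - 576 + 480 - 120 = 0  ✓
  Dividing out (λ - 6): p(λ) = (λ - 6)(λ² - 10λ + 20).
Step 3 — remaining eigenvalues from the quadratic λ² - 10λ + 20 = 0:
  Δ = 10² - 4·20 = 100 - 80 = 20,  λ = (10 ± √20)/2 = (10 ± 4.4721)/2 ≈ 7.2361 or 2.7639.
  Sorted: λ_1 = 7.2361,  λ_2 = 6,  λ_3 = 2.7639  (check: sum = 16 = tr ✓).

Step 4 — unit eigenvector for λ_1 ≈ 7.2361: v spans the null space of (Sigma - λ_1 I), whose rows are
  r_1 = (-1.2361, 0, 0),  r_2 = (0, -0.2361, 1),  r_3 = (0, 1, -4.2361).
  v is orthogonal to every row, so take v ∝ r_1 × r_2 = ((0)·(1) - (0)·(-0.2361), (0)·(0) - (-1.2361)·(1), (-1.2361)·(-0.2361) - (0)·(0)) ≈ (0, 1.2361, 0.2918).
  Let u = (0, 1.2361, 0.2918).
  ||u|| = √((0)² + (1.2361)² + (0.2918)²) = √(1.613) ≈ 1.27,  v_1 = u/||u|| ≈ (0, 0.9732, 0.2298) (||v_1|| = 1).

λ_1 = 7.2361,  λ_2 = 6,  λ_3 = 2.7639;  v_1 ≈ (0, 0.9732, 0.2298)


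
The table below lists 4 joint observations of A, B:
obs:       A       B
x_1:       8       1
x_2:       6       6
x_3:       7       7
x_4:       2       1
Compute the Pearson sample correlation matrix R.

Step 1 — column means:
  mean(A) = (8 + 6 + 7 + 2) / 4 = 23/4 = 5.75
  mean(B) = (1 + 6 + 7 + 1) / 4 = 15/4 = 3.75

Step 2 — sample variances and covariances s[i,j] = (1/(n-1)) · Σ_k (x_{k,i} - mean_i) · (x_{k,j} - mean_j), with n-1 = 3:
  s[A,A] = ((2.25)·(2.25) + (0.25)·(0.25) + (1.25)·(1.25) + (-3.75)·(-3.75)) / 3 = 20.75/3 = 6.9167
  s[A,B] = ((2.25)·(-2.75) + (0.25)·(2.25) + (1.25)·(3.25) + (-3.75)·(-2.75)) / 3 = 8.75/3 = 2.9167
  s[B,B] = ((-2.75)·(-2.75) + (2.25)·(2.25) + (3.25)·(3.25) + (-2.75)·(-2.75)) / 3 = 30.75/3 = 10.25
  Sample standard deviations s_i = √(s[i,i]):
  s(A) = √(6.9167) = 2.63
  s(B) = √(10.25) = 3.2016

Step 3 — r_{ij} = s_{ij} / (s_i · s_j):
  r[A,A] = 1 (diagonal).
  r[A,B] = 2.9167 / (2.63 · 3.2016) = 2.9167 / 8.42 = 0.3464
  r[B,B] = 1 (diagonal).

R is symmetric with unit diagonal. Assembling:

R = [[1, 0.3464],
 [0.3464, 1]]


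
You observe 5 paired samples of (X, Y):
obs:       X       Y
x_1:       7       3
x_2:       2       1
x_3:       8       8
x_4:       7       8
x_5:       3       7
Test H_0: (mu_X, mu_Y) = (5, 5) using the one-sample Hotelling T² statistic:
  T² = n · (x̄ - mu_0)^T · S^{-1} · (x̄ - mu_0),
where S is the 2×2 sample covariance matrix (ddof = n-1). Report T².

Step 1 — sample mean vector:
  mean(X) = (7 + 2 + 8 + 7 + 3) / 5 = 27/5 = 5.4
  mean(Y) = (3 + 1 + 8 + 8 + 7) / 5 = 27/5 = 5.4
  x̄ = (5.4, 5.4),  deviation x̄ - mu_0 = (5.4, 5.4) - (5, 5) = (0.4, 0.4).

Step 2 — sample covariance matrix, S[i,j] = (1/(n-1)) · Σ_k (x_{k,i} - mean_i) · (x_{k,j} - mean_j), divisor n-1 = 4:
  S[X,X] = ((1.6)·(1.6) + (-3.4)·(-3.4) + (2.6)·(2.6) + (1.6)·(1.6) + (-2.4)·(-2.4)) / 4 = 29.2/4 = 7.3
  S[X,Y] = ((1.6)·(-2.4) + (-3.4)·(-4.4) + (2.6)·(2.6) + (1.6)·(2.6) + (-2.4)·(1.6)) / 4 = 18.2/4 = 4.55
  S[Y,Y] = ((-2.4)·(-2.4) + (-4.4)·(-4.4) + (2.6)·(2.6) + (2.6)·(2.6) + (1.6)·(1.6)) / 4 = 41.2/4 = 10.3
  S = [[7.3, 4.55],
 [4.55, 10.3]].

Step 3 — invert S. det(S) = 7.3·10.3 - (4.55)² = 54.4875.
  S^{-1} = (1/det) · [[d, -b], [-b, a]] = [[0.189, -0.0835],
 [-0.0835, 0.134]].

Step 4 — quadratic form (x̄ - mu_0)^T · S^{-1} · (x̄ - mu_0):
  S^{-1} · (x̄ - mu_0) = (0.0422, 0.0202),
  (x̄ - mu_0)^T · [...] = (0.4)·(0.0422) + (0.4)·(0.0202) = 0.025.

Step 5 — scale by n: T² = 5 · 0.025 = 0.1248.

T² ≈ 0.1248


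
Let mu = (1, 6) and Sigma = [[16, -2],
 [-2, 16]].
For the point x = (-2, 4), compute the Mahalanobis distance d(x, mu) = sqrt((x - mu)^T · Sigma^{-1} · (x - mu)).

Step 1 — centre the observation: (x - mu) = (-3, -2).

Step 2 — invert Sigma. det(Sigma) = 16·16 - (-2)² = 252.
  Sigma^{-1} = (1/det) · [[d, -b], [-b, a]] = [[0.0635, 0.0079],
 [0.0079, 0.0635]].

Step 3 — form the quadratic (x - mu)^T · Sigma^{-1} · (x - mu):
  Sigma^{-1} · (x - mu) = (-0.2063, -0.1508).
  (x - mu)^T · [Sigma^{-1} · (x - mu)] = (-3)·(-0.2063) + (-2)·(-0.1508) = 0.9206.

Step 4 — take square root: d = √(0.9206) ≈ 0.9595.

d(x, mu) = √(0.9206) ≈ 0.9595


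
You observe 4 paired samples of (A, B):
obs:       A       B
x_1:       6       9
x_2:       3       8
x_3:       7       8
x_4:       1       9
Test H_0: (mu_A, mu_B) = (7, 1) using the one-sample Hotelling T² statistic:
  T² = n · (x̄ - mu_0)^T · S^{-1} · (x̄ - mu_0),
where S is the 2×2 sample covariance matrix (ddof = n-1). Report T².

Step 1 — sample mean vector:
  mean(A) = (6 + 3 + 7 + 1) / 4 = 17/4 = 4.25
  mean(B) = (9 + 8 + 8 + 9) / 4 = 34/4 = 8.5
  x̄ = (4.25, 8.5),  deviation x̄ - mu_0 = (4.25, 8.5) - (7, 1) = (-2.75, 7.5).

Step 2 — sample covariance matrix, S[i,j] = (1/(n-1)) · Σ_k (x_{k,i} - mean_i) · (x_{k,j} - mean_j), divisor n-1 = 3:
  S[A,A] = ((1.75)·(1.75) + (-1.25)·(-1.25) + (2.75)·(2.75) + (-3.25)·(-3.25)) / 3 = 22.75/3 = 7.5833
  S[A,B] = ((1.75)·(0.5) + (-1.25)·(-0.5) + (2.75)·(-0.5) + (-3.25)·(0.5)) / 3 = -1.5/3 = -0.5
  S[B,B] = ((0.5)·(0.5) + (-0.5)·(-0.5) + (-0.5)·(-0.5) + (0.5)·(0.5)) / 3 = 1/3 = 0.3333
  S = [[7.5833, -0.5],
 [-0.5, 0.3333]].

Step 3 — invert S. det(S) = 7.5833·0.3333 - (-0.5)² = 2.2778.
  S^{-1} = (1/det) · [[d, -b], [-b, a]] = [[0.1463, 0.2195],
 [0.2195, 3.3293]].

Step 4 — quadratic form (x̄ - mu_0)^T · S^{-1} · (x̄ - mu_0):
  S^{-1} · (x̄ - mu_0) = (1.2439, 24.3659),
  (x̄ - mu_0)^T · [...] = (-2.75)·(1.2439) + (7.5)·(24.3659) = 179.3232.

Step 5 — scale by n: T² = 4 · 179.3232 = 717.2927.

T² ≈ 717.2927


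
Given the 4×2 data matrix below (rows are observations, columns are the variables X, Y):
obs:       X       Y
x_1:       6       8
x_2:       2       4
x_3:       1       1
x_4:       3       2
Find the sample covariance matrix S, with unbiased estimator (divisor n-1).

Step 1 — column means:
  mean(X) = (6 + 2 + 1 + 3) / 4 = 12/4 = 3
  mean(Y) = (8 + 4 + 1 + 2) / 4 = 15/4 = 3.75

Step 2 — sample covariance S[i,j] = (1/(n-1)) · Σ_k (x_{k,i} - mean_i) · (x_{k,j} - mean_j), with n-1 = 3.
  S[X,X] = ((3)·(3) + (-1)·(-1) + (-2)·(-2) + (0)·(0)) / 3 = 14/3 = 4.6667
  S[X,Y] = ((3)·(4.25) + (-1)·(0.25) + (-2)·(-2.75) + (0)·(-1.75)) / 3 = 18/3 = 6
  S[Y,Y] = ((4.25)·(4.25) + (0.25)·(0.25) + (-2.75)·(-2.75) + (-1.75)·(-1.75)) / 3 = 28.75/3 = 9.5833

S is symmetric (S[j,i] = S[i,j]). Assembling:

S = [[4.6667, 6],
 [6, 9.5833]]


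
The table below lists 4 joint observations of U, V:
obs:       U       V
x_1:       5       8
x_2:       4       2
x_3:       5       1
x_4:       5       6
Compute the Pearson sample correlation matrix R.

Step 1 — column means:
  mean(U) = (5 + 4 + 5 + 5) / 4 = 19/4 = 4.75
  mean(V) = (8 + 2 + 1 + 6) / 4 = 17/4 = 4.25

Step 2 — sample variances and covariances s[i,j] = (1/(n-1)) · Σ_k (x_{k,i} - mean_i) · (x_{k,j} - mean_j), with n-1 = 3:
  s[U,U] = ((0.25)·(0.25) + (-0.75)·(-0.75) + (0.25)·(0.25) + (0.25)·(0.25)) / 3 = 0.75/3 = 0.25
  s[U,V] = ((0.25)·(3.75) + (-0.75)·(-2.25) + (0.25)·(-3.25) + (0.25)·(1.75)) / 3 = 2.25/3 = 0.75
  s[V,V] = ((3.75)·(3.75) + (-2.25)·(-2.25) + (-3.25)·(-3.25) + (1.75)·(1.75)) / 3 = 32.75/3 = 10.9167
  Sample standard deviations s_i = √(s[i,i]):
  s(U) = √(0.25) = 0.5
  s(V) = √(10.9167) = 3.304

Step 3 — r_{ij} = s_{ij} / (s_i · s_j):
  r[U,U] = 1 (diagonal).
  r[U,V] = 0.75 / (0.5 · 3.304) = 0.75 / 1.652 = 0.454
  r[V,V] = 1 (diagonal).

R is symmetric with unit diagonal. Assembling:

R = [[1, 0.454],
 [0.454, 1]]


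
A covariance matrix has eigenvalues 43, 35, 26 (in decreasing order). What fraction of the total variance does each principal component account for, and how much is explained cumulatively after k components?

Step 1 — total variance = trace(Sigma) = Σ λ_i = 43 + 35 + 26 = 104.

Step 2 — fraction explained by component i = λ_i / Σ λ:
  PC1: 43/104 = 0.4135
  PC2: 35/104 = 0.3365
  PC3: 26/104 = 0.25

Step 3 — cumulative fraction after k components = (λ_1 + ... + λ_k) / Σ λ:
  k = 1: 43/104 = 0.4135
  k = 2: (43 + 35)/104 = 78/104 = 0.75
  k = 3: (43 + 35 + 26)/104 = 104/104 = 1

Summary (fraction, with percent):

explained: PC1 0.4135 (41.35%), PC2 0.3365 (33.65%), PC3 0.25 (25%);  cumulative: 0.4135, 0.75, 1


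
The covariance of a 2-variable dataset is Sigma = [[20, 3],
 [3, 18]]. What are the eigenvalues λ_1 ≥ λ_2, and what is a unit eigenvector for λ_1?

Step 1 — characteristic polynomial of 2×2 Sigma:
  det(Sigma - λI) = λ² - trace · λ + det = 0.
  trace = 20 + 18 = 38, det = 20·18 - (3)² = 351.
Step 2 — discriminant:
  Δ = trace² - 4·det = 1444 - 1404 = 40.
Step 3 — eigenvalues:
  λ = (trace ± √Δ)/2 = (38 ± 6.3246)/2,
  λ_1 = 22.1623,  λ_2 = 15.8377.

Step 4 — unit eigenvector for λ_1: solve (Sigma - λ_1 I)v = 0. First row:
  (20 - 22.1623)·v_x + (3)·v_y = 0, i.e. (-2.1623)·v_x + (3)·v_y = 0,
  so v ∝ (b, λ_1 - a) = (3, 2.1623) = u.
  ||u|| = √((3)² + (2.1623)²) = √(13.6754) ≈ 3.698,
  v_1 = u/||u|| ≈ (0.8112, 0.5847) (||v_1|| = 1).

λ_1 = 22.1623,  λ_2 = 15.8377;  v_1 ≈ (0.8112, 0.5847)


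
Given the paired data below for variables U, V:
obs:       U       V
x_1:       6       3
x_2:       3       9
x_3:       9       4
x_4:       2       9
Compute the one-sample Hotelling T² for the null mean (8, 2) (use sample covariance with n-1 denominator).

Step 1 — sample mean vector:
  mean(U) = (6 + 3 + 9 + 2) / 4 = 20/4 = 5
  mean(V) = (3 + 9 + 4 + 9) / 4 = 25/4 = 6.25
  x̄ = (5, 6.25),  deviation x̄ - mu_0 = (5, 6.25) - (8, 2) = (-3, 4.25).

Step 2 — sample covariance matrix, S[i,j] = (1/(n-1)) · Σ_k (x_{k,i} - mean_i) · (x_{k,j} - mean_j), divisor n-1 = 3:
  S[U,U] = ((1)·(1) + (-2)·(-2) + (4)·(4) + (-3)·(-3)) / 3 = 30/3 = 10
  S[U,V] = ((1)·(-3.25) + (-2)·(2.75) + (4)·(-2.25) + (-3)·(2.75)) / 3 = -26/3 = -8.6667
  S[V,V] = ((-3.25)·(-3.25) + (2.75)·(2.75) + (-2.25)·(-2.25) + (2.75)·(2.75)) / 3 = 30.75/3 = 10.25
  S = [[10, -8.6667],
 [-8.6667, 10.25]].

Step 3 — invert S. det(S) = 10·10.25 - (-8.6667)² = 27.3889.
  S^{-1} = (1/det) · [[d, -b], [-b, a]] = [[0.3742, 0.3164],
 [0.3164, 0.3651]].

Step 4 — quadratic form (x̄ - mu_0)^T · S^{-1} · (x̄ - mu_0):
  S^{-1} · (x̄ - mu_0) = (0.2221, 0.6024),
  (x̄ - mu_0)^T · [...] = (-3)·(0.2221) + (4.25)·(0.6024) = 1.894.

Step 5 — scale by n: T² = 4 · 1.894 = 7.5761.

T² ≈ 7.5761


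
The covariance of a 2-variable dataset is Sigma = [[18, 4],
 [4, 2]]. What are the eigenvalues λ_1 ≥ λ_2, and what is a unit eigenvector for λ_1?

Step 1 — characteristic polynomial of 2×2 Sigma:
  det(Sigma - λI) = λ² - trace · λ + det = 0.
  trace = 18 + 2 = 20, det = 18·2 - (4)² = 20.
Step 2 — discriminant:
  Δ = trace² - 4·det = 400 - 80 = 320.
Step 3 — eigenvalues:
  λ = (trace ± √Δ)/2 = (20 ± 17.8885)/2,
  λ_1 = 18.9443,  λ_2 = 1.0557.

Step 4 — unit eigenvector for λ_1: solve (Sigma - λ_1 I)v = 0. First row:
  (18 - 18.9443)·v_x + (4)·v_y = 0, i.e. (-0.9443)·v_x + (4)·v_y = 0,
  so v ∝ (b, λ_1 - a) = (4, 0.9443) = u.
  ||u|| = √((4)² + (0.9443)²) = √(16.8916) ≈ 4.1099,
  v_1 = u/||u|| ≈ (0.9732, 0.2298) (||v_1|| = 1).

λ_1 = 18.9443,  λ_2 = 1.0557;  v_1 ≈ (0.9732, 0.2298)


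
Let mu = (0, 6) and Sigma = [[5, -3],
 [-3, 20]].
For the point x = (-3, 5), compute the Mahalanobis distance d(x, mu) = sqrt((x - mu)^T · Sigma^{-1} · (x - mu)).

Step 1 — centre the observation: (x - mu) = (-3, -1).

Step 2 — invert Sigma. det(Sigma) = 5·20 - (-3)² = 91.
  Sigma^{-1} = (1/det) · [[d, -b], [-b, a]] = [[0.2198, 0.033],
 [0.033, 0.0549]].

Step 3 — form the quadratic (x - mu)^T · Sigma^{-1} · (x - mu):
  Sigma^{-1} · (x - mu) = (-0.6923, -0.1538).
  (x - mu)^T · [Sigma^{-1} · (x - mu)] = (-3)·(-0.6923) + (-1)·(-0.1538) = 2.2308.

Step 4 — take square root: d = √(2.2308) ≈ 1.4936.

d(x, mu) = √(2.2308) ≈ 1.4936


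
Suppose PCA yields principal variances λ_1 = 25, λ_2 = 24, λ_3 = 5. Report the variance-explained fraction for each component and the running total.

Step 1 — total variance = trace(Sigma) = Σ λ_i = 25 + 24 + 5 = 54.

Step 2 — fraction explained by component i = λ_i / Σ λ:
  PC1: 25/54 = 0.463
  PC2: 24/54 = 0.4444
  PC3: 5/54 = 0.0926

Step 3 — cumulative fraction after k components = (λ_1 + ... + λ_k) / Σ λ:
  k = 1: 25/54 = 0.463
  k = 2: (25 + 24)/54 = 49/54 = 0.9074
  k = 3: (25 + 24 + 5)/54 = 54/54 = 1

Summary (fraction, with percent):

explained: PC1 0.463 (46.3%), PC2 0.4444 (44.44%), PC3 0.0926 (9.26%);  cumulative: 0.463, 0.9074, 1


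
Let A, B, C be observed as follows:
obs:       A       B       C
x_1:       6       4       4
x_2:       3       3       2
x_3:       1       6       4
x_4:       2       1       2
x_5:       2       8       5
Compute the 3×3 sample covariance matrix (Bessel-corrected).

Step 1 — column means:
  mean(A) = (6 + 3 + 1 + 2 + 2) / 5 = 14/5 = 2.8
  mean(B) = (4 + 3 + 6 + 1 + 8) / 5 = 22/5 = 4.4
  mean(C) = (4 + 2 + 4 + 2 + 5) / 5 = 17/5 = 3.4

Step 2 — sample covariance S[i,j] = (1/(n-1)) · Σ_k (x_{k,i} - mean_i) · (x_{k,j} - mean_j), with n-1 = 4.
  S[A,A] = ((3.2)·(3.2) + (0.2)·(0.2) + (-1.8)·(-1.8) + (-0.8)·(-0.8) + (-0.8)·(-0.8)) / 4 = 14.8/4 = 3.7
  S[A,B] = ((3.2)·(-0.4) + (0.2)·(-1.4) + (-1.8)·(1.6) + (-0.8)·(-3.4) + (-0.8)·(3.6)) / 4 = -4.6/4 = -1.15
  S[A,C] = ((3.2)·(0.6) + (0.2)·(-1.4) + (-1.8)·(0.6) + (-0.8)·(-1.4) + (-0.8)·(1.6)) / 4 = 0.4/4 = 0.1
  S[B,B] = ((-0.4)·(-0.4) + (-1.4)·(-1.4) + (1.6)·(1.6) + (-3.4)·(-3.4) + (3.6)·(3.6)) / 4 = 29.2/4 = 7.3
  S[B,C] = ((-0.4)·(0.6) + (-1.4)·(-1.4) + (1.6)·(0.6) + (-3.4)·(-1.4) + (3.6)·(1.6)) / 4 = 13.2/4 = 3.3
  S[C,C] = ((0.6)·(0.6) + (-1.4)·(-1.4) + (0.6)·(0.6) + (-1.4)·(-1.4) + (1.6)·(1.6)) / 4 = 7.2/4 = 1.8

S is symmetric (S[j,i] = S[i,j]). Assembling:

S = [[3.7, -1.15, 0.1],
 [-1.15, 7.3, 3.3],
 [0.1, 3.3, 1.8]]


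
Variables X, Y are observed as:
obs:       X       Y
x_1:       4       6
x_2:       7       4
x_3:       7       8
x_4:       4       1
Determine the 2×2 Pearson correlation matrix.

Step 1 — column means:
  mean(X) = (4 + 7 + 7 + 4) / 4 = 22/4 = 5.5
  mean(Y) = (6 + 4 + 8 + 1) / 4 = 19/4 = 4.75

Step 2 — sample variances and covariances s[i,j] = (1/(n-1)) · Σ_k (x_{k,i} - mean_i) · (x_{k,j} - mean_j), with n-1 = 3:
  s[X,X] = ((-1.5)·(-1.5) + (1.5)·(1.5) + (1.5)·(1.5) + (-1.5)·(-1.5)) / 3 = 9/3 = 3
  s[X,Y] = ((-1.5)·(1.25) + (1.5)·(-0.75) + (1.5)·(3.25) + (-1.5)·(-3.75)) / 3 = 7.5/3 = 2.5
  s[Y,Y] = ((1.25)·(1.25) + (-0.75)·(-0.75) + (3.25)·(3.25) + (-3.75)·(-3.75)) / 3 = 26.75/3 = 8.9167
  Sample standard deviations s_i = √(s[i,i]):
  s(X) = √(3) = 1.7321
  s(Y) = √(8.9167) = 2.9861

Step 3 — r_{ij} = s_{ij} / (s_i · s_j):
  r[X,X] = 1 (diagonal).
  r[X,Y] = 2.5 / (1.7321 · 2.9861) = 2.5 / 5.172 = 0.4834
  r[Y,Y] = 1 (diagonal).

R is symmetric with unit diagonal. Assembling:

R = [[1, 0.4834],
 [0.4834, 1]]


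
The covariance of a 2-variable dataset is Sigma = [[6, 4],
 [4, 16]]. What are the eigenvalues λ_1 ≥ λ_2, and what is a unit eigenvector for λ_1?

Step 1 — characteristic polynomial of 2×2 Sigma:
  det(Sigma - λI) = λ² - trace · λ + det = 0.
  trace = 6 + 16 = 22, det = 6·16 - (4)² = 80.
Step 2 — discriminant:
  Δ = trace² - 4·det = 484 - 320 = 164.
Step 3 — eigenvalues:
  λ = (trace ± √Δ)/2 = (22 ± 12.8062)/2,
  λ_1 = 17.4031,  λ_2 = 4.5969.

Step 4 — unit eigenvector for λ_1: solve (Sigma - λ_1 I)v = 0. First row:
  (6 - 17.4031)·v_x + (4)·v_y = 0, i.e. (-11.4031)·v_x + (4)·v_y = 0,
  so v ∝ (b, λ_1 - a) = (4, 11.4031) = u.
  ||u|| = √((4)² + (11.4031)²) = √(146.0312) ≈ 12.0843,
  v_1 = u/||u|| ≈ (0.331, 0.9436) (||v_1|| = 1).

λ_1 = 17.4031,  λ_2 = 4.5969;  v_1 ≈ (0.331, 0.9436)


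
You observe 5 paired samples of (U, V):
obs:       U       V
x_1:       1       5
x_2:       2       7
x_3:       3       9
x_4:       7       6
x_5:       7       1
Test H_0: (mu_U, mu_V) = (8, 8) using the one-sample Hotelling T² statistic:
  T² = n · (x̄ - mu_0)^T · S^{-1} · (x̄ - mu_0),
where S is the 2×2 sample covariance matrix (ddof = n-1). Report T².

Step 1 — sample mean vector:
  mean(U) = (1 + 2 + 3 + 7 + 7) / 5 = 20/5 = 4
  mean(V) = (5 + 7 + 9 + 6 + 1) / 5 = 28/5 = 5.6
  x̄ = (4, 5.6),  deviation x̄ - mu_0 = (4, 5.6) - (8, 8) = (-4, -2.4).

Step 2 — sample covariance matrix, S[i,j] = (1/(n-1)) · Σ_k (x_{k,i} - mean_i) · (x_{k,j} - mean_j), divisor n-1 = 4:
  S[U,U] = ((-3)·(-3) + (-2)·(-2) + (-1)·(-1) + (3)·(3) + (3)·(3)) / 4 = 32/4 = 8
  S[U,V] = ((-3)·(-0.6) + (-2)·(1.4) + (-1)·(3.4) + (3)·(0.4) + (3)·(-4.6)) / 4 = -17/4 = -4.25
  S[V,V] = ((-0.6)·(-0.6) + (1.4)·(1.4) + (3.4)·(3.4) + (0.4)·(0.4) + (-4.6)·(-4.6)) / 4 = 35.2/4 = 8.8
  S = [[8, -4.25],
 [-4.25, 8.8]].

Step 3 — invert S. det(S) = 8·8.8 - (-4.25)² = 52.3375.
  S^{-1} = (1/det) · [[d, -b], [-b, a]] = [[0.1681, 0.0812],
 [0.0812, 0.1529]].

Step 4 — quadratic form (x̄ - mu_0)^T · S^{-1} · (x̄ - mu_0):
  S^{-1} · (x̄ - mu_0) = (-0.8674, -0.6917),
  (x̄ - mu_0)^T · [...] = (-4)·(-0.8674) + (-2.4)·(-0.6917) = 5.1298.

Step 5 — scale by n: T² = 5 · 5.1298 = 25.6489.

T² ≈ 25.6489


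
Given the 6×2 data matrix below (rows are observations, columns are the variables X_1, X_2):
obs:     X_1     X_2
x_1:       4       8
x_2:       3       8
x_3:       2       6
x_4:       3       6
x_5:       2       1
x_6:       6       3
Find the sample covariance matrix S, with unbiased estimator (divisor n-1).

Step 1 — column means:
  mean(X_1) = (4 + 3 + 2 + 3 + 2 + 6) / 6 = 20/6 = 3.3333
  mean(X_2) = (8 + 8 + 6 + 6 + 1 + 3) / 6 = 32/6 = 5.3333

Step 2 — sample covariance S[i,j] = (1/(n-1)) · Σ_k (x_{k,i} - mean_i) · (x_{k,j} - mean_j), with n-1 = 5.
  S[X_1,X_1] = ((0.6667)·(0.6667) + (-0.3333)·(-0.3333) + (-1.3333)·(-1.3333) + (-0.3333)·(-0.3333) + (-1.3333)·(-1.3333) + (2.6667)·(2.6667)) / 5 = 11.3333/5 = 2.2667
  S[X_1,X_2] = ((0.6667)·(2.6667) + (-0.3333)·(2.6667) + (-1.3333)·(0.6667) + (-0.3333)·(0.6667) + (-1.3333)·(-4.3333) + (2.6667)·(-2.3333)) / 5 = -0.6667/5 = -0.1333
  S[X_2,X_2] = ((2.6667)·(2.6667) + (2.6667)·(2.6667) + (0.6667)·(0.6667) + (0.6667)·(0.6667) + (-4.3333)·(-4.3333) + (-2.3333)·(-2.3333)) / 5 = 39.3333/5 = 7.8667

S is symmetric (S[j,i] = S[i,j]). Assembling:

S = [[2.2667, -0.1333],
 [-0.1333, 7.8667]]


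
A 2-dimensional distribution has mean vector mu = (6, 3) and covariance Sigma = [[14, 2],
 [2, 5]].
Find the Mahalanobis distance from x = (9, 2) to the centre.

Step 1 — centre the observation: (x - mu) = (3, -1).

Step 2 — invert Sigma. det(Sigma) = 14·5 - (2)² = 66.
  Sigma^{-1} = (1/det) · [[d, -b], [-b, a]] = [[0.0758, -0.0303],
 [-0.0303, 0.2121]].

Step 3 — form the quadratic (x - mu)^T · Sigma^{-1} · (x - mu):
  Sigma^{-1} · (x - mu) = (0.2576, -0.303).
  (x - mu)^T · [Sigma^{-1} · (x - mu)] = (3)·(0.2576) + (-1)·(-0.303) = 1.0758.

Step 4 — take square root: d = √(1.0758) ≈ 1.0372.

d(x, mu) = √(1.0758) ≈ 1.0372


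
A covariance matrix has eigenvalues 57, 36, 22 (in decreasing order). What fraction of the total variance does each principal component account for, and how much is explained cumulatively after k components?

Step 1 — total variance = trace(Sigma) = Σ λ_i = 57 + 36 + 22 = 115.

Step 2 — fraction explained by component i = λ_i / Σ λ:
  PC1: 57/115 = 0.4957
  PC2: 36/115 = 0.313
  PC3: 22/115 = 0.1913

Step 3 — cumulative fraction after k components = (λ_1 + ... + λ_k) / Σ λ:
  k = 1: 57/115 = 0.4957
  k = 2: (57 + 36)/115 = 93/115 = 0.8087
  k = 3: (57 + 36 + 22)/115 = 115/115 = 1

Summary (fraction, with percent):

explained: PC1 0.4957 (49.57%), PC2 0.313 (31.3%), PC3 0.1913 (19.13%);  cumulative: 0.4957, 0.8087, 1


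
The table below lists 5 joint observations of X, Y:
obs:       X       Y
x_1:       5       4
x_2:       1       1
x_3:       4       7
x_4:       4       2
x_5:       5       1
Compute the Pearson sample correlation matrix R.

Step 1 — column means:
  mean(X) = (5 + 1 + 4 + 4 + 5) / 5 = 19/5 = 3.8
  mean(Y) = (4 + 1 + 7 + 2 + 1) / 5 = 15/5 = 3

Step 2 — sample variances and covariances s[i,j] = (1/(n-1)) · Σ_k (x_{k,i} - mean_i) · (x_{k,j} - mean_j), with n-1 = 4:
  s[X,X] = ((1.2)·(1.2) + (-2.8)·(-2.8) + (0.2)·(0.2) + (0.2)·(0.2) + (1.2)·(1.2)) / 4 = 10.8/4 = 2.7
  s[X,Y] = ((1.2)·(1) + (-2.8)·(-2) + (0.2)·(4) + (0.2)·(-1) + (1.2)·(-2)) / 4 = 5/4 = 1.25
  s[Y,Y] = ((1)·(1) + (-2)·(-2) + (4)·(4) + (-1)·(-1) + (-2)·(-2)) / 4 = 26/4 = 6.5
  Sample standard deviations s_i = √(s[i,i]):
  s(X) = √(2.7) = 1.6432
  s(Y) = √(6.5) = 2.5495

Step 3 — r_{ij} = s_{ij} / (s_i · s_j):
  r[X,X] = 1 (diagonal).
  r[X,Y] = 1.25 / (1.6432 · 2.5495) = 1.25 / 4.1893 = 0.2984
  r[Y,Y] = 1 (diagonal).

R is symmetric with unit diagonal. Assembling:

R = [[1, 0.2984],
 [0.2984, 1]]


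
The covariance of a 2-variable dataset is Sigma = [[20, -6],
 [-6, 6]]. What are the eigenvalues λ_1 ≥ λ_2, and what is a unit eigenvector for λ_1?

Step 1 — characteristic polynomial of 2×2 Sigma:
  det(Sigma - λI) = λ² - trace · λ + det = 0.
  trace = 20 + 6 = 26, det = 20·6 - (-6)² = 84.
Step 2 — discriminant:
  Δ = trace² - 4·det = 676 - 336 = 340.
Step 3 — eigenvalues:
  λ = (trace ± √Δ)/2 = (26 ± 18.4391)/2,
  λ_1 = 22.2195,  λ_2 = 3.7805.

Step 4 — unit eigenvector for λ_1: solve (Sigma - λ_1 I)v = 0. First row:
  (20 - 22.2195)·v_x + (-6)·v_y = 0, i.e. (-2.2195)·v_x + (-6)·v_y = 0,
  so v ∝ (b, λ_1 - a) = (-6, 2.2195); multiply by -1 so the first entry is positive: u = (6, -2.2195).
  ||u|| = √((6)² + (-2.2195)²) = √(40.9264) ≈ 6.3974,
  v_1 = u/||u|| ≈ (0.9379, -0.3469) (||v_1|| = 1).

λ_1 = 22.2195,  λ_2 = 3.7805;  v_1 ≈ (0.9379, -0.3469)
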